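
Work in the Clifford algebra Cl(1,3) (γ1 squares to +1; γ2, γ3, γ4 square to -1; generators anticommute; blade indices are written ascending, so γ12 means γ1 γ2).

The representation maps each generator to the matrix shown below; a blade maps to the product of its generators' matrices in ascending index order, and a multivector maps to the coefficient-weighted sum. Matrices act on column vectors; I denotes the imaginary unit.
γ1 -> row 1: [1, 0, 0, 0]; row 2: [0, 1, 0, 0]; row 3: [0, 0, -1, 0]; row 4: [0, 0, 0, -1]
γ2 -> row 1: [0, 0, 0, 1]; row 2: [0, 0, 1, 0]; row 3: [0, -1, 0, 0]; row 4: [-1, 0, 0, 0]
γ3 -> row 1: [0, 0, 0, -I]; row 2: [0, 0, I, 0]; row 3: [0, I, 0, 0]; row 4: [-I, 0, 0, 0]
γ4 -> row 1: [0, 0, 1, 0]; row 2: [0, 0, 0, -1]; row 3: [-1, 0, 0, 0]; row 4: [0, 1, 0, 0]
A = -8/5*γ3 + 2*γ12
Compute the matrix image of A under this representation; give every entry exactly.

Bivector images (products of the table entries): rho(γ12) = rho(γ1)rho(γ2) = row 1: [0, 0, 0, 1]; row 2: [0, 0, 1, 0]; row 3: [0, 1, 0, 0]; row 4: [1, 0, 0, 0].
M = (-8/5)*rho(γ3) + (2)*rho(γ12), summed entrywise:
Answer: row 1: [0, 0, 0, 2 + 8*I/5]; row 2: [0, 0, 2 - 8*I/5, 0]; row 3: [0, 2 - 8*I/5, 0, 0]; row 4: [2 + 8*I/5, 0, 0, 0]


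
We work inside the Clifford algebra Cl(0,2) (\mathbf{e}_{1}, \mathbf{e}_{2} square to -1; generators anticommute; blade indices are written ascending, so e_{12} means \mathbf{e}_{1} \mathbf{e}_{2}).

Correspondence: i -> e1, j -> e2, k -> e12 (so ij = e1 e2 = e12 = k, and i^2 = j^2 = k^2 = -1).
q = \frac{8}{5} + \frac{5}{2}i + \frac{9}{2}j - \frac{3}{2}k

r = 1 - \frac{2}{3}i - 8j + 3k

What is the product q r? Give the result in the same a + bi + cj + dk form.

In blades: q = \frac{8}{5} + \frac{5}{2} e_{1} + \frac{9}{2} e_{2} - \frac{3}{2} e_{12}, r = 1 - \frac{2}{3} e_{1} - 8 e_{2} + 3 e_{12}.
Distribute q over r term by term (generator squares from the signature, products reordered to ascending indices): (\frac{8}{5})*r = \frac{8}{5} - \frac{16}{15} e_{1} - \frac{64}{5} e_{2} + \frac{24}{5} e_{12}; (\frac{5}{2} e_{1})*r = \frac{5}{3} + \frac{5}{2} e_{1} - \frac{15}{2} e_{2} - 20 e_{12}; (\frac{9}{2} e_{2})*r = 36 + \frac{27}{2} e_{1} + \frac{9}{2} e_{2} + 3 e_{12}; (-\frac{3}{2} e_{12})*r = \frac{9}{2} - 12 e_{1} + e_{2} - \frac{3}{2} e_{12}.
Sum: \frac{1313}{30} + \frac{44}{15} e_{1} - \frac{74}{5} e_{2} - \frac{137}{10} e_{12}; translating back through the correspondence:
Answer: \frac{1313}{30} + \frac{44}{15}i - \frac{74}{5}j - \frac{137}{10}k


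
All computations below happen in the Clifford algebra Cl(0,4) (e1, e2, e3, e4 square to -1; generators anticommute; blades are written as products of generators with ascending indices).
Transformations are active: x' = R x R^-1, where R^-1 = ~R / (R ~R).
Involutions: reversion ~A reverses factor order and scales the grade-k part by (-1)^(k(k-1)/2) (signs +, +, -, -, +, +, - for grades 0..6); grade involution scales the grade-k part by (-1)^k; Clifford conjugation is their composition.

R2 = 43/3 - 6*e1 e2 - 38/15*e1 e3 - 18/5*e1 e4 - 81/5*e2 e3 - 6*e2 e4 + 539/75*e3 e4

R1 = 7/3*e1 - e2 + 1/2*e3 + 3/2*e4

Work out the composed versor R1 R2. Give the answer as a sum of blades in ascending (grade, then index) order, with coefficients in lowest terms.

Distribute over the terms of R1 (each basis-blade product reordered to ascending indices, repeated generators contracted through their squares):
(7/3*e1) R2 = 301/9*e1 + 14*e2 + 266/45*e3 + 42/5*e4 - 189/5*e1 e2 e3 - 14*e1 e2 e4 + 3773/225*e1 e3 e4
(-e2) R2 = 6*e1 - 43/3*e2 - 81/5*e3 - 6*e4 - 38/15*e1 e2 e3 - 18/5*e1 e2 e4 - 539/75*e2 e3 e4
(1/2*e3) R2 = -19/15*e1 - 81/10*e2 + 43/6*e3 - 539/150*e4 - 3*e1 e2 e3 + 9/5*e1 e3 e4 + 3*e2 e3 e4
(3/2*e4) R2 = -27/5*e1 - 9*e2 + 539/50*e3 + 43/2*e4 - 9*e1 e2 e4 - 19/5*e1 e3 e4 - 243/10*e2 e3 e4
Summing the partial products and collecting blades:
Answer: 295/9*e1 - 523/30*e2 + 1723/225*e3 + 1523/75*e4 - 130/3*e1 e2 e3 - 133/5*e1 e2 e4 + 3323/225*e1 e3 e4 - 4273/150*e2 e3 e4


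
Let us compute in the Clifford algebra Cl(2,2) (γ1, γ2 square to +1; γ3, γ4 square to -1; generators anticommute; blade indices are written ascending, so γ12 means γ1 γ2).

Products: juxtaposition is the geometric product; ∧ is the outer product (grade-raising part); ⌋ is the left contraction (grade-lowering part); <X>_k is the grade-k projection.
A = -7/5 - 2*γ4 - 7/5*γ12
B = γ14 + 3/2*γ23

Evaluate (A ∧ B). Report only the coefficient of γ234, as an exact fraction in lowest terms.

step 1: -7/5*γ14 - 21/10*γ23 - 3*γ234
Answer: -3


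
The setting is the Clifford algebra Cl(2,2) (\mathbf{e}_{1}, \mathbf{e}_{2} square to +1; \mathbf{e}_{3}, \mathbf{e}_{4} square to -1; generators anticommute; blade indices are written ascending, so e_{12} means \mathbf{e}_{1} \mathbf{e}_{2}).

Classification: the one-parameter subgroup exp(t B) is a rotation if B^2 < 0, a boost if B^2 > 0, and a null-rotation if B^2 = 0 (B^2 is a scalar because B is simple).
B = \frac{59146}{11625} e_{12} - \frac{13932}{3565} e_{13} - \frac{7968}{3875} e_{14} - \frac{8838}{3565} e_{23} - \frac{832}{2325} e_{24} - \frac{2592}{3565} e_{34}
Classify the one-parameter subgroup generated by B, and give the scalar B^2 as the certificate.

B^2 term by term: the squares give (\frac{59146}{11625})^2*(e_{12})^2 + (-\frac{13932}{3565})^2*(e_{13})^2 + (-\frac{7968}{3875})^2*(e_{14})^2 + (-\frac{8838}{3565})^2*(e_{23})^2 + (-\frac{832}{2325})^2*(e_{24})^2 + (-\frac{2592}{3565})^2*(e_{34})^2 = \frac{3498249316}{135140625}*(-1) + \frac{194100624}{12709225}*(+1) + \frac{63489024}{15015625}*(+1) + \frac{78110244}{12709225}*(+1) + \frac{692224}{5405625}*(+1) + \frac{6718464}{12709225}*(-1) = -\frac{16}{25} (each basis 2-blade squares to minus the product of its generators' squares); cross terms between blades sharing an index anticommute and cancel; the commuting (index-disjoint) pairs give grade-4 terms 2*c*c'*(blade product), which cancel blade by blade — e_{1234}: -\frac{102204288}{13814375} - \frac{7727616}{2762875} + \frac{140842368}{13814375} = 0 — confirming B is simple. So B^2 = -\frac{16}{25}.
Answer: rotation, certificate B^2 = -\frac{16}{25}. One invariant decides it: the square -\frac{16}{25} survives every conjugation, and its sign is exactly the classification.


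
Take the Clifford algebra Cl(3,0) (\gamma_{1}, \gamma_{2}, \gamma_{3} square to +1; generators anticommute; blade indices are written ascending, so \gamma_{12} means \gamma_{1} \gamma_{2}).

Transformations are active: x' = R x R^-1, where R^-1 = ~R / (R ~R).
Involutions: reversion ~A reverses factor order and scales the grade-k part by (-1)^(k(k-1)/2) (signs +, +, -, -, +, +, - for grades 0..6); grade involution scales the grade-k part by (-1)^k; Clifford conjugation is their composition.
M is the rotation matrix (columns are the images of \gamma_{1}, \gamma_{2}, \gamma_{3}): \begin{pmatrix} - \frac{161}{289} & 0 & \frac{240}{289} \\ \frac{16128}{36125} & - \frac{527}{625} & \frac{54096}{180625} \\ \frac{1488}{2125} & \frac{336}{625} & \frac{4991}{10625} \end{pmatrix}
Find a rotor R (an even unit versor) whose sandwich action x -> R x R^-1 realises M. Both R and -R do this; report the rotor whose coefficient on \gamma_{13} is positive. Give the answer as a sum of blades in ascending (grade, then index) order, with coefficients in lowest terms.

Method: write R = a + b12*\gamma_{12} + b13*\gamma_{13} + b23*\gamma_{23} with a^2 + b12^2 + b13^2 + b23^2 = 1 (so R^-1 = ~R). Expanding the columns R e_j ~R gives tr M = 4a^2 - 1 and, from the antisymmetric part, M21 - M12 = -4a*b12, M13 - M31 = 4a*b13, M32 - M23 = -4a*b23.
Here tr M = -\frac{168081}{180625}, so a^2 = (1 + tr M)/4 = \frac{3136}{180625} and a = ±\frac{56}{425}. Taking a = \frac{56}{425}: M21 - M12 = \frac{16128}{36125}, M13 - M31 = \frac{4704}{36125}, M32 - M23 = \frac{43008}{180625}, giving b12 = -\frac{72}{85}, b13 = \frac{21}{85}, b23 = -\frac{192}{425}, i.e. R = \frac{56}{425} - \frac{72}{85} \gamma_{12} + \frac{21}{85} \gamma_{13} - \frac{192}{425} \gamma_{23}.
Its \gamma_{13} coefficient is already positive.
Answer: \frac{56}{425} - \frac{72}{85} \gamma_{12} + \frac{21}{85} \gamma_{13} - \frac{192}{425} \gamma_{23}. Sheet selection: the two-to-one cover makes ±R indistinguishable at the matrix level (trace -\frac{168081}{180625}), so uniqueness comes from the required sign on \gamma_{13}.


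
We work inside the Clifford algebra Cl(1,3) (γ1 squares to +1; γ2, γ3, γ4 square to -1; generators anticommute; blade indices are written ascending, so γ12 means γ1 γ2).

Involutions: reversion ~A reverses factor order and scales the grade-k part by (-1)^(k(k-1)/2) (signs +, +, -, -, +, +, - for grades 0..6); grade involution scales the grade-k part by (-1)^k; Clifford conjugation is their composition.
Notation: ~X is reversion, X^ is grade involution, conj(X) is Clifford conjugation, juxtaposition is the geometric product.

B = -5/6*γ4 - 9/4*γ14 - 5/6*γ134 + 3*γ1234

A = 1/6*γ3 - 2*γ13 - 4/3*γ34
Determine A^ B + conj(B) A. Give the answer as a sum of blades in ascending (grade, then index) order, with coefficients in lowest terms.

first term: -10/9*γ1 - 10/9*γ3 + 5/3*γ4 + 4*γ12 - 3*γ13 + 5/36*γ14 + 6*γ24 - 157/36*γ34 + 1/2*γ124 + 31/24*γ134
second term: -10/9*γ1 - 10/9*γ3 + 5/3*γ4 + 4*γ12 - 3*γ13 - 5/36*γ14 + 6*γ24 - 167/36*γ34 + 1/2*γ124 - 49/24*γ134
Answer: -20/9*γ1 - 20/9*γ3 + 10/3*γ4 + 8*γ12 - 6*γ13 + 12*γ24 - 9*γ34 + γ124 - 3/4*γ134


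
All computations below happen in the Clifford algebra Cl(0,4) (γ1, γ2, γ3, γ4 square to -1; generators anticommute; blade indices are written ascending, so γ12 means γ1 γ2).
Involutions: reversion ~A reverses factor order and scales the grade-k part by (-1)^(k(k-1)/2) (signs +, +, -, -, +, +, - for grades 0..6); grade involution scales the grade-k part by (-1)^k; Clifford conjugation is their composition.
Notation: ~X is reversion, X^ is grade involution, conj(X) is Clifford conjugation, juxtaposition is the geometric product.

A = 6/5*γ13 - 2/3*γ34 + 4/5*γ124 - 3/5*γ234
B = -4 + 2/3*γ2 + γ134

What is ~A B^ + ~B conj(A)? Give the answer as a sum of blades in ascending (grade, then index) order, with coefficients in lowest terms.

first term: 2/3*γ1 - 6/5*γ4 - 3/5*γ12 + 24/5*γ13 + 8/15*γ14 - 4/5*γ23 - 34/15*γ34 - 4/5*γ123 + 16/5*γ124 - 128/45*γ234
second term: 2/3*γ1 - 6/5*γ4 - 3/5*γ12 + 24/5*γ13 + 8/15*γ14 - 4/5*γ23 - 34/15*γ34 + 4/5*γ123 - 16/5*γ124 + 128/45*γ234
Answer: 4/3*γ1 - 12/5*γ4 - 6/5*γ12 + 48/5*γ13 + 16/15*γ14 - 8/5*γ23 - 68/15*γ34


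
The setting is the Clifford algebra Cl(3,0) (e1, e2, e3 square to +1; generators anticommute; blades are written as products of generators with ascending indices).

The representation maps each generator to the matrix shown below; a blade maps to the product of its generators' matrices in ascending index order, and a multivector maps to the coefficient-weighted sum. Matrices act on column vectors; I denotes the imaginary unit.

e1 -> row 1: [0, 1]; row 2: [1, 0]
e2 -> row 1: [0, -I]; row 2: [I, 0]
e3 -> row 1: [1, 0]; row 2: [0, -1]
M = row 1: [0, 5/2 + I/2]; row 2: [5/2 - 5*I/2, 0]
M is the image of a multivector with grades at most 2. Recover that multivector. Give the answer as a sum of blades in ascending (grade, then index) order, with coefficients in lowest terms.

Method: 1, rho(e1), rho(e2), rho(e3) form a trace-orthogonal basis of the 2x2 complex matrices (tr(X Y) = 2 if X = Y, else 0), so M = m0*1 + m1*rho(e1) + m2*rho(e2) + m3*rho(e3) with m0 = tr(M)/2 = 0, m1 = tr(M rho(e1))/2 = 5/2 - I, m2 = tr(M rho(e2))/2 = -3/2, m3 = tr(M rho(e3))/2 = 0.
Multiplying table entries, the bivector images are rho(e1 e2) = I*rho(e3), rho(e1 e3) = -I*rho(e2), rho(e2 e3) = I*rho(e1); with real blade coefficients the real parts of m0..m3 are the coefficients of 1, e1, e2, e3 and the imaginary parts give the bivectors (e2 e3: Im m1, e1 e3: -Im m2, e1 e2: Im m3).
Answer: 5/2*e1 - 3/2*e2 - e2 e3


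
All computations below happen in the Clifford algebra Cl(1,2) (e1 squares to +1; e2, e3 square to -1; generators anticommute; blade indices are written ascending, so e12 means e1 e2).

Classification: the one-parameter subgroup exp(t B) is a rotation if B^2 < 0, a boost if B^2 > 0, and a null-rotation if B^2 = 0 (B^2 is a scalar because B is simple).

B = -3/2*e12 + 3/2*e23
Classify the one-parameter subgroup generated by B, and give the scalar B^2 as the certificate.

B^2 term by term: the squares give (-3/2)^2*(e12)^2 + (3/2)^2*(e23)^2 = 9/4*(+1) + 9/4*(-1) = 0 (each basis 2-blade squares to minus the product of its generators' squares); cross terms between blades sharing an index anticommute and cancel. So B^2 = 0.
Answer: null-rotation, certificate B^2 = 0. One invariant decides it: the square 0 survives every conjugation, and its sign is exactly the classification.


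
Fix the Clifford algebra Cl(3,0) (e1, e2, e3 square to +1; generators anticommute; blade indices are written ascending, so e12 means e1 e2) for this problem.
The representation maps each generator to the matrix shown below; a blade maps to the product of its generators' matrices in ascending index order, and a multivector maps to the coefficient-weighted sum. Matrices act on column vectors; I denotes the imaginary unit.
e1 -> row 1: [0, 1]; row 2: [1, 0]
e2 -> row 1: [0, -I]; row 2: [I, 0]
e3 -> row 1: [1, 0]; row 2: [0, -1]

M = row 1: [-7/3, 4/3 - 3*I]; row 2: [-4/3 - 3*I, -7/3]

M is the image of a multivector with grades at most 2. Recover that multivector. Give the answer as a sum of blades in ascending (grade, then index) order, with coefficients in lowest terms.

Method: 1, rho(e1), rho(e2), rho(e3) form a trace-orthogonal basis of the 2x2 complex matrices (tr(X Y) = 2 if X = Y, else 0), so M = m0*1 + m1*rho(e1) + m2*rho(e2) + m3*rho(e3) with m0 = tr(M)/2 = -7/3, m1 = tr(M rho(e1))/2 = -3*I, m2 = tr(M rho(e2))/2 = 4*I/3, m3 = tr(M rho(e3))/2 = 0.
Multiplying table entries, the bivector images are rho(e12) = I*rho(e3), rho(e13) = -I*rho(e2), rho(e23) = I*rho(e1); with real blade coefficients the real parts of m0..m3 are the coefficients of 1, e1, e2, e3 and the imaginary parts give the bivectors (e23: Im m1, e13: -Im m2, e12: Im m3).
Answer: -7/3 - 4/3*e13 - 3*e23


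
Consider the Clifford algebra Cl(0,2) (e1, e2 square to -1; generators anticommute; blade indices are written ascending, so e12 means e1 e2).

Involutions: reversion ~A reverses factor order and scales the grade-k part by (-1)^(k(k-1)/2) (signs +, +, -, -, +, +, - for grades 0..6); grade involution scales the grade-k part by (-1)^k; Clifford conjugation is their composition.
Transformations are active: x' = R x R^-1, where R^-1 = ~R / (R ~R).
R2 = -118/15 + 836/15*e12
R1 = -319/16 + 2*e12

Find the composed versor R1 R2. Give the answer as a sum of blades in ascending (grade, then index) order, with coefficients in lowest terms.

Distribute over the terms of R1 (each basis-blade product reordered to ascending indices, repeated generators contracted through their squares):
(-319/16) R2 = 18821/120 - 66671/60*e12
(2*e12) R2 = -1672/15 - 236/15*e12
Summing the partial products and collecting blades:
Answer: 363/8 - 13523/12*e12


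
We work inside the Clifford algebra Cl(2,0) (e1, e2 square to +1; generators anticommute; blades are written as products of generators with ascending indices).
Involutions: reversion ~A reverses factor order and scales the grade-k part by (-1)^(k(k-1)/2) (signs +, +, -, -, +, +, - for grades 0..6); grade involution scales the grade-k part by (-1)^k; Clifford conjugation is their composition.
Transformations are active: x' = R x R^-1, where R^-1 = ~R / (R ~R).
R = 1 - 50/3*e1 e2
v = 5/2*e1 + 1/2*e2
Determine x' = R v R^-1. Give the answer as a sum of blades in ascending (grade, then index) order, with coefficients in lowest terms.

~R = 1 + 50/3*e1 e2, and R ~R = 2509/9, so R^-1 = ~R / (2509/9).
R v = -35/6*e1 + 253/6*e2
Answer: -12755/5018*e1 - 991/5018*e2


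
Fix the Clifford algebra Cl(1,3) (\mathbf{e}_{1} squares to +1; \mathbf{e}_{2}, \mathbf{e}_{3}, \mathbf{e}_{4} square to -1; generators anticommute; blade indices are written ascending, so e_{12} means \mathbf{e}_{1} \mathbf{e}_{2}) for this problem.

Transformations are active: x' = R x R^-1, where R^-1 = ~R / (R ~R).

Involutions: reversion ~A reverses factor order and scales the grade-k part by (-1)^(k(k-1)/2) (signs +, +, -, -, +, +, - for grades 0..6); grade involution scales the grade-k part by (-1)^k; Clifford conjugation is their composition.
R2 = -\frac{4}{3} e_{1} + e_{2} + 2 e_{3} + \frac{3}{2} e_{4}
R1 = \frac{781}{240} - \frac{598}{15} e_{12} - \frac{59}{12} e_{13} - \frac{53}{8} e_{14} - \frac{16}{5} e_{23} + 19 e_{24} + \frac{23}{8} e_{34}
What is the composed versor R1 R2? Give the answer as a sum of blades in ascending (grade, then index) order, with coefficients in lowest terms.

Distribute over the terms of R2 (each basis-blade product reordered to ascending indices, repeated generators contracted through their squares):
R1 (-\frac{4}{3} e_{1}) = -\frac{781}{180} e_{1} - \frac{2392}{45} e_{2} - \frac{59}{9} e_{3} - \frac{53}{6} e_{4} + \frac{64}{15} e_{123} - \frac{76}{3} e_{124} - \frac{23}{6} e_{134}
R1 (e_{2}) = \frac{598}{15} e_{1} + \frac{781}{240} e_{2} - \frac{16}{5} e_{3} + 19 e_{4} + \frac{59}{12} e_{123} + \frac{53}{8} e_{124} + \frac{23}{8} e_{234}
R1 (2 e_{3}) = \frac{59}{6} e_{1} + \frac{32}{5} e_{2} + \frac{781}{120} e_{3} + \frac{23}{4} e_{4} - \frac{1196}{15} e_{123} + \frac{53}{4} e_{134} - 38 e_{234}
R1 (\frac{3}{2} e_{4}) = \frac{159}{16} e_{1} - \frac{57}{2} e_{2} - \frac{69}{16} e_{3} + \frac{781}{160} e_{4} - \frac{299}{5} e_{124} - \frac{59}{8} e_{134} - \frac{24}{5} e_{234}
Summing the partial products and collecting blades:
Answer: \frac{7963}{144} e_{1} - \frac{51841}{720} e_{2} - \frac{5443}{720} e_{3} + \frac{9983}{480} e_{4} - \frac{1411}{20} e_{123} - \frac{9421}{120} e_{124} + \frac{49}{24} e_{134} - \frac{1597}{40} e_{234}


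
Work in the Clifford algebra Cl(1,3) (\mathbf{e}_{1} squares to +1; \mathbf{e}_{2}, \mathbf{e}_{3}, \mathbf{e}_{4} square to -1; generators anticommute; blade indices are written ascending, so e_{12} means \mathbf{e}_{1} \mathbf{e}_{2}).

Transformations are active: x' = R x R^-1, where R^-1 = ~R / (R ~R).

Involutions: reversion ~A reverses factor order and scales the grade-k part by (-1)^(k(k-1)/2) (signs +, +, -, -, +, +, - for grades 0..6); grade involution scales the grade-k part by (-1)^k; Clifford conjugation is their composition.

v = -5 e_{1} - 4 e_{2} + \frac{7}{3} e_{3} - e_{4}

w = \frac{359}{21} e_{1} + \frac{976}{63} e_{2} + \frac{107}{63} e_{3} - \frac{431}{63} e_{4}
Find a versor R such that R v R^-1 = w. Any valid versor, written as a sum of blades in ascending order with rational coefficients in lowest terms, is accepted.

Since q(v) = q(w) = \frac{23}{9}, the sum R = v + w = \frac{254}{21} e_{1} + \frac{724}{63} e_{2} + \frac{254}{63} e_{3} - \frac{494}{63} e_{4} does the job whenever invertible.
Answer: \frac{254}{21} e_{1} + \frac{724}{63} e_{2} + \frac{254}{63} e_{3} - \frac{494}{63} e_{4}


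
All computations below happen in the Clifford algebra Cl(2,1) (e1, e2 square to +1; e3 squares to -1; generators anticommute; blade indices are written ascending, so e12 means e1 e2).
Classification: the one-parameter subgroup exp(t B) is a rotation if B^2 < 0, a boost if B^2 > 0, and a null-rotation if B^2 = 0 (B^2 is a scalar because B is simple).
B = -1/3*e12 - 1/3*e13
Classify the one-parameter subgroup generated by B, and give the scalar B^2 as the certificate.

B^2 term by term: the squares give (-1/3)^2*(e12)^2 + (-1/3)^2*(e13)^2 = 1/9*(-1) + 1/9*(+1) = 0 (each basis 2-blade squares to minus the product of its generators' squares); cross terms between blades sharing an index anticommute and cancel. So B^2 = 0.
Answer: null-rotation, certificate B^2 = 0. Note: conjugating B changes its blade decomposition but never the scalar B^2 = 0, whose sign settles the classification.


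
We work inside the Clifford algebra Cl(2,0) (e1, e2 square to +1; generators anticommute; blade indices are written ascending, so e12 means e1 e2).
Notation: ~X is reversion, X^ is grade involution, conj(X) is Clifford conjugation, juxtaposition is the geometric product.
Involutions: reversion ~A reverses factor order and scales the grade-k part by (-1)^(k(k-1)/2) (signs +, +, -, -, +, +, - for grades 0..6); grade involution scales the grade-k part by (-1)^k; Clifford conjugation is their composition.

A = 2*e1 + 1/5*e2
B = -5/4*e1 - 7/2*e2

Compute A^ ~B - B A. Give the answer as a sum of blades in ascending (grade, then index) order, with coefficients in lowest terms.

first term: 16/5 + 27/4*e12
second term: -16/5 + 27/4*e12
Answer: 32/5


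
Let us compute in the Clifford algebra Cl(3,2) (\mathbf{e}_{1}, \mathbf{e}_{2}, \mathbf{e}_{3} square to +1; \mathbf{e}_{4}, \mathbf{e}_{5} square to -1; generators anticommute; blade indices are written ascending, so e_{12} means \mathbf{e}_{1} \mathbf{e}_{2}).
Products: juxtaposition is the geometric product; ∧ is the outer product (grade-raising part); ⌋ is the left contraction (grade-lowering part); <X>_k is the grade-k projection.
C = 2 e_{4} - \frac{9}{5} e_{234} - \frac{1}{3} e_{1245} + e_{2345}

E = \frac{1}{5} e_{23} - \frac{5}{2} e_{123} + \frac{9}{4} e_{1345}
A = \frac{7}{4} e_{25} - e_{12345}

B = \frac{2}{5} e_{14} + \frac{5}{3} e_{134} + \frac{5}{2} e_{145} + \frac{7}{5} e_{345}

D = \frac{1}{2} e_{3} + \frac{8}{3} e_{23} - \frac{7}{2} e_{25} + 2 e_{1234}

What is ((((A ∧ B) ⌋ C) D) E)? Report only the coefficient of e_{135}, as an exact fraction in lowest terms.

step 1: -\frac{7}{10} e_{1245} + \frac{35}{12} e_{12345}
step 2: \frac{7}{30}
step 3: \frac{7}{60} e_{3} + \frac{28}{45} e_{23} - \frac{49}{60} e_{25} + \frac{7}{15} e_{1234}
step 4: -\frac{28}{225} + \frac{14}{9} e_{1} - \frac{7}{300} e_{2} - \frac{7}{6} e_{4} - \frac{7}{24} e_{12} - \frac{7}{75} e_{14} - \frac{21}{20} e_{25} - \frac{49}{300} e_{35} + \frac{49}{24} e_{135} - \frac{21}{80} e_{145} + \frac{147}{80} e_{1234} + \frac{7}{5} e_{1245}
Answer: \frac{49}{24}


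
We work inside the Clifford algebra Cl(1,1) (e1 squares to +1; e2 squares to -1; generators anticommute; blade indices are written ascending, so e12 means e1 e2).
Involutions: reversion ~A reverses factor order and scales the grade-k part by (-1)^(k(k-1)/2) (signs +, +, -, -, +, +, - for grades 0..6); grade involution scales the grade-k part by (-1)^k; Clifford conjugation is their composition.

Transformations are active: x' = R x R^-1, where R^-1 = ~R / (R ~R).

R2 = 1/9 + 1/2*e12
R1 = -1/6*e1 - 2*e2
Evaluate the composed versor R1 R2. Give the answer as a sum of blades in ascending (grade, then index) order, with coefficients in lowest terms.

Distribute over the terms of R1 (each basis-blade product reordered to ascending indices, repeated generators contracted through their squares):
(-1/6*e1) R2 = -1/54*e1 - 1/12*e2
(-2*e2) R2 = -e1 - 2/9*e2
Summing the partial products and collecting blades:
Answer: -55/54*e1 - 11/36*e2


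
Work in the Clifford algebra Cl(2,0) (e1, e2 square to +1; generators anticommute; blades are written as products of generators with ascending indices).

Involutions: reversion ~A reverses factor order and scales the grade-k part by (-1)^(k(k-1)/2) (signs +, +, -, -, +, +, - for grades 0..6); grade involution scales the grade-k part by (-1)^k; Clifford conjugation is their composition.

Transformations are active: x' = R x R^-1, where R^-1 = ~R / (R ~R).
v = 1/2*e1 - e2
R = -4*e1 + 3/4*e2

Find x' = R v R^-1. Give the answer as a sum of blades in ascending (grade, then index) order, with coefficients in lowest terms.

~R = -4*e1 + 3/4*e2, and R ~R = 265/16, so R^-1 = ~R / (265/16).
R v = -11/4 + 29/8*e1 e2
Answer: 439/530*e1 + 199/265*e2


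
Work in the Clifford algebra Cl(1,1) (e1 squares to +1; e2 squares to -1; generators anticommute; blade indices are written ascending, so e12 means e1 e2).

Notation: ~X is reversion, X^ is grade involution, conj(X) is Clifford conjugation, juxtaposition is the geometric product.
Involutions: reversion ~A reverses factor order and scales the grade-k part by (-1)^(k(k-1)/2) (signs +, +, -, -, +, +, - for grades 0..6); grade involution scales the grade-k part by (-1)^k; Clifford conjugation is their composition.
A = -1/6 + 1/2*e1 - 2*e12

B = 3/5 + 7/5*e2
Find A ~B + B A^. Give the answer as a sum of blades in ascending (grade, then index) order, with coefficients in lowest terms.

first term: -1/10 + 31/10*e1 - 7/30*e2 - 1/2*e12
second term: -1/10 - 31/10*e1 - 7/30*e2 - 1/2*e12
Answer: -1/5 - 7/15*e2 - e12


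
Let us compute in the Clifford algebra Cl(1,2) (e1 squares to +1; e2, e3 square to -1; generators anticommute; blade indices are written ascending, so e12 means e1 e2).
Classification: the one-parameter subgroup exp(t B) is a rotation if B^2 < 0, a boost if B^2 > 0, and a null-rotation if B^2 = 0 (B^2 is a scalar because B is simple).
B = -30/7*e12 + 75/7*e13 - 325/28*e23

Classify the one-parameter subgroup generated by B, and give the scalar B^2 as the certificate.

B^2 term by term: the squares give (-30/7)^2*(e12)^2 + (75/7)^2*(e13)^2 + (-325/28)^2*(e23)^2 = 900/49*(+1) + 5625/49*(+1) + 105625/784*(-1) = -25/16 (each basis 2-blade squares to minus the product of its generators' squares); cross terms between blades sharing an index anticommute and cancel. So B^2 = -25/16.
Answer: rotation, certificate B^2 = -25/16. One invariant decides it: the square -25/16 survives every conjugation, and its sign is exactly the classification.


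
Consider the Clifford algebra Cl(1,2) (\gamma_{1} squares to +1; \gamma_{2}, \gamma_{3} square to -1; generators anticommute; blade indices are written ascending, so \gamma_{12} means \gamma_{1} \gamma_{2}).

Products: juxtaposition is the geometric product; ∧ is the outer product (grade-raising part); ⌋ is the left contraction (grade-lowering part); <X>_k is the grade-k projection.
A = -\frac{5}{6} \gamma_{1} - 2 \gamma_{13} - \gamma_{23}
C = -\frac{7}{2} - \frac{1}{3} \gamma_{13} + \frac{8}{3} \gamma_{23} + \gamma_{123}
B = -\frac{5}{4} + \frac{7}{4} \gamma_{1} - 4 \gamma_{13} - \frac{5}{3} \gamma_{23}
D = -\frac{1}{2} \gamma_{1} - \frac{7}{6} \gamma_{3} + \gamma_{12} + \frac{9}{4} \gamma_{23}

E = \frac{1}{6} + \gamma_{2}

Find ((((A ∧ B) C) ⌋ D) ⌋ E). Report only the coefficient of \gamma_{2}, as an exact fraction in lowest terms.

step 1: \frac{25}{24} \gamma_{1} + \frac{5}{2} \gamma_{13} + \frac{5}{4} \gamma_{23} - \frac{13}{36} \gamma_{123}
step 2: -\frac{137}{36} - \frac{1699}{432} \gamma_{1} - \frac{283}{108} \gamma_{2} - \frac{25}{72} \gamma_{3} + \frac{85}{12} \gamma_{12} - \frac{35}{4} \gamma_{13} - \frac{10}{3} \gamma_{23} + \frac{97}{24} \gamma_{123}
step 3: \frac{13949}{864} - \frac{155}{216} \gamma_{1} - \frac{4073}{864} \gamma_{2} + \frac{4465}{432} \gamma_{3} - \frac{137}{36} \gamma_{12} - \frac{137}{16} \gamma_{23}
step 4: \frac{38387}{5184} + \frac{13949}{864} \gamma_{2}
Answer: \frac{13949}{864}


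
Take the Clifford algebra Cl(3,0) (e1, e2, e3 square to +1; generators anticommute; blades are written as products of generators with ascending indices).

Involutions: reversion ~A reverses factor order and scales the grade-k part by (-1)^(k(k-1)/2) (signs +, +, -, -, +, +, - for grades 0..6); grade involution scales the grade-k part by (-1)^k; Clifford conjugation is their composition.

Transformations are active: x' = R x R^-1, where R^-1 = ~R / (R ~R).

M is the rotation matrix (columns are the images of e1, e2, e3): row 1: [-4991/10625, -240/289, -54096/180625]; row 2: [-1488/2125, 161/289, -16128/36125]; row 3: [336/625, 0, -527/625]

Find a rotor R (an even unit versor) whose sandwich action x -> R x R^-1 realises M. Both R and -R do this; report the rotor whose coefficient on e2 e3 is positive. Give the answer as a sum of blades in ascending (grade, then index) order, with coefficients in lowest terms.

Method: write R = a + b12*e1 e2 + b13*e1 e3 + b23*e2 e3 with a^2 + b12^2 + b13^2 + b23^2 = 1 (so R^-1 = ~R). Expanding the columns R e_j ~R gives tr M = 4a^2 - 1 and, from the antisymmetric part, M21 - M12 = -4a*b12, M13 - M31 = 4a*b13, M32 - M23 = -4a*b23.
Here tr M = -5461/7225, so a^2 = (1 + tr M)/4 = 441/7225 and a = ±21/85. Taking a = 21/85: M21 - M12 = 4704/36125, M13 - M31 = -6048/7225, M32 - M23 = 16128/36125, giving b12 = -56/425, b13 = -72/85, b23 = -192/425, i.e. R = 21/85 - 56/425*e1 e2 - 72/85*e1 e3 - 192/425*e2 e3.
Its e2 e3 coefficient is negative, so report the other preimage -R.
Answer: -21/85 + 56/425*e1 e2 + 72/85*e1 e3 + 192/425*e2 e3. Note: both R and -R realise this M (trace -5461/7225); the covering map identifies them, and the e2 e3-coefficient sign is the tie-breaker.


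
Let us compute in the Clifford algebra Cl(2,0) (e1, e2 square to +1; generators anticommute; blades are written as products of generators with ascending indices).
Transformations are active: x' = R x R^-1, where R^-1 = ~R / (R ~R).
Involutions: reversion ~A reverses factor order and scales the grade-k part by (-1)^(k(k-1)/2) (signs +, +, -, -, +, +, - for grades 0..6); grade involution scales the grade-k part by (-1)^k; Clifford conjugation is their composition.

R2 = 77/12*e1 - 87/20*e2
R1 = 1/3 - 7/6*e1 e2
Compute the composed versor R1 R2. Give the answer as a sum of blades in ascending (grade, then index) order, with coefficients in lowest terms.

Distribute over the terms of R1 (each basis-blade product reordered to ascending indices, repeated generators contracted through their squares):
(1/3) R2 = 77/36*e1 - 29/20*e2
(-7/6*e1 e2) R2 = 203/40*e1 + 539/72*e2
Summing the partial products and collecting blades:
Answer: 2597/360*e1 + 2173/360*e2


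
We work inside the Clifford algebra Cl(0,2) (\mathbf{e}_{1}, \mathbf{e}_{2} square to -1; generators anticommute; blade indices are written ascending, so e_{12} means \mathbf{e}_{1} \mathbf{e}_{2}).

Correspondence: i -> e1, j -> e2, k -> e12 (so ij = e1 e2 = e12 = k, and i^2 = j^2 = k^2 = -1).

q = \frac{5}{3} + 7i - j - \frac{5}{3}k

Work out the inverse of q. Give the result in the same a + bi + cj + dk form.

In blades: q = \frac{5}{3} + 7 e_{1} - e_{2} - \frac{5}{3} e_{12}.
With qbar = \frac{5}{3} - 7 e_{1} + e_{2} + \frac{5}{3} e_{12} (scalar fixed, mapped units negated), q qbar = \frac{500}{9} (the sum of squared coefficients), so q^-1 = qbar / (\frac{500}{9}) = \frac{3}{100} - \frac{63}{500} e_{1} + \frac{9}{500} e_{2} + \frac{3}{100} e_{12}; translating back:
Answer: \frac{3}{100} - \frac{63}{500}i + \frac{9}{500}j + \frac{3}{100}k


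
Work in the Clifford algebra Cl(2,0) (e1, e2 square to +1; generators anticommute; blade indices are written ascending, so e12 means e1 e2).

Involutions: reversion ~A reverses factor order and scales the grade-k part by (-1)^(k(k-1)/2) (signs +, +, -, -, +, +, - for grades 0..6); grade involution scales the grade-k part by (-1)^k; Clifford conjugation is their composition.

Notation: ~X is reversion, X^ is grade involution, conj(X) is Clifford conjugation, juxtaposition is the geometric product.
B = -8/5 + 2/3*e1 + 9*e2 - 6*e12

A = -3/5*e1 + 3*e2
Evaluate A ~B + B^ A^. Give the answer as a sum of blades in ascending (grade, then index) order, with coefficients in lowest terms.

first term: 133/5 - 426/25*e1 - 42/5*e2 - 37/5*e12
second term: 133/5 + 426/25*e1 + 42/5*e2 + 37/5*e12
Answer: 266/5


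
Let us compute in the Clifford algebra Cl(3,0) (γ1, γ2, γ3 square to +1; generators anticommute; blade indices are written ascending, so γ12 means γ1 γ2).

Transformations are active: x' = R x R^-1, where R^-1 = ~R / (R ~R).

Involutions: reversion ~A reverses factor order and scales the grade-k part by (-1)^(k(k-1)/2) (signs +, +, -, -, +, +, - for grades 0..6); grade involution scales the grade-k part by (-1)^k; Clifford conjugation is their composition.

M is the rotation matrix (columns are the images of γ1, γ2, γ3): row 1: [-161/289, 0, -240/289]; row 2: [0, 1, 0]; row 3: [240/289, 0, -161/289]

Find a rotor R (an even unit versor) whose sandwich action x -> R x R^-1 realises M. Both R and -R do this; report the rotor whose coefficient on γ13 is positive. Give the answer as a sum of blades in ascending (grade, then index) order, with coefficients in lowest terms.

Method: write R = a + b12*γ12 + b13*γ13 + b23*γ23 with a^2 + b12^2 + b13^2 + b23^2 = 1 (so R^-1 = ~R). Expanding the columns R e_j ~R gives tr M = 4a^2 - 1 and, from the antisymmetric part, M21 - M12 = -4a*b12, M13 - M31 = 4a*b13, M32 - M23 = -4a*b23.
Here tr M = -33/289, so a^2 = (1 + tr M)/4 = 64/289 and a = ±8/17. Taking a = 8/17: M21 - M12 = 0, M13 - M31 = -480/289, M32 - M23 = 0, giving b12 = 0, b13 = -15/17, b23 = 0, i.e. R = 8/17 - 15/17*γ13.
Its γ13 coefficient is negative, so report the other preimage -R.
Answer: -8/17 + 15/17*γ13. Uniqueness: Spin(3) -> SO(3) maps R and -R to the same rotation of trace -33/289; fixing the sign of the γ13 coefficient removes the ambiguity.


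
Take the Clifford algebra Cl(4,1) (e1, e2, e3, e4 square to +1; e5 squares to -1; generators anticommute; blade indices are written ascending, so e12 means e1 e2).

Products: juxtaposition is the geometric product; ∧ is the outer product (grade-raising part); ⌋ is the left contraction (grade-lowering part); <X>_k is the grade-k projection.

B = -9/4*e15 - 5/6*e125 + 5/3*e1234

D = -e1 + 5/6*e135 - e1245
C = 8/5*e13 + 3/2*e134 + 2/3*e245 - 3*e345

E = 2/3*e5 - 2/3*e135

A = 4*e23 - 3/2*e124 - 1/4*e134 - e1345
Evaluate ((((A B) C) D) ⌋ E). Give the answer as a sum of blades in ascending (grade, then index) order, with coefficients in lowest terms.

step 1: 5/12*e2 - 5/2*e3 - 20/3*e14 + 5/3*e25 + 9/4*e34 - 5/4*e45 + 10/3*e135 - 5/6*e234 + 27/8*e245 + 9/16*e345 - 9*e1235 + 5/24*e2345
step 2: 9/16 + 5/8*e1 - 35/24*e2 - 115/18*e3 - 10/9*e4 + 17/12*e5 - 5/4*e12 + 203/20*e14 + 27/32*e15 - 21/2*e23 - 169/10*e25 - 32/3*e34 - 5/9*e35 + 115/9*e45 - 2/3*e123 - 85/3*e124 + 595/144*e125 - 6*e134 - 145/8*e135 - 9/10*e145 + 5*e234 + 3/2*e235 + 27/2*e245 + 115/72*e1234 + 115/48*e1235 + 1/3*e1245 - 2*e1345 + 5/12*e2345 - 29/10*e12345
step 3: -739/48 + 5389/432*e1 - 3379/1440*e2 - 1153/320*e3 + 9083/720*e4 - 2639/96*e5 - 1115/72*e12 - 515/72*e13 - 1621/90*e14 + 182/27*e15 + 5279/864*e23 + 957/32*e24 - 1187/80*e25 + 439/48*e34 + 2915/144*e35 + 93/20*e45 - 43/12*e123 - 127/72*e124 + 1667/180*e125 + 41/27*e134 + 1735/288*e135 - 385/72*e145 + 20*e234 + 151/16*e235 + 449/432*e245 + 139/24*e345 + 605/36*e1234 + 1927/144*e1235 + 821/48*e1245 - 617/54*e1345 + 1193/45*e2345 + 215/36*e12345
step 4: 3091/216 - 2915/216*e1 + 364/81*e3 - 3247/216*e5 - 2639/144*e13 - 1153/480*e15 - 5389/648*e35 + 739/72*e135
Answer: 3091/216 - 2915/216*e1 + 364/81*e3 - 3247/216*e5 - 2639/144*e13 - 1153/480*e15 - 5389/648*e35 + 739/72*e135


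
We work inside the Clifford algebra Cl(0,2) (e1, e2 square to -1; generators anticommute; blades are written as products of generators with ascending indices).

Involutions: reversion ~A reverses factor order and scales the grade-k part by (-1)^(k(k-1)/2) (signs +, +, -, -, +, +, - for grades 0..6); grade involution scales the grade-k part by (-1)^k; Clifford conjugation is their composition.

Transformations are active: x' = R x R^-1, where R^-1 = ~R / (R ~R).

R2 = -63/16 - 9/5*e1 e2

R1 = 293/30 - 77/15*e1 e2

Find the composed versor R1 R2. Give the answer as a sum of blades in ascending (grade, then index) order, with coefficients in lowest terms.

Distribute over the terms of R1 (each basis-blade product reordered to ascending indices, repeated generators contracted through their squares):
(293/30) R2 = -6153/160 - 879/50*e1 e2
(-77/15*e1 e2) R2 = -231/25 + 1617/80*e1 e2
Summing the partial products and collecting blades:
Answer: -38157/800 + 1053/400*e1 e2


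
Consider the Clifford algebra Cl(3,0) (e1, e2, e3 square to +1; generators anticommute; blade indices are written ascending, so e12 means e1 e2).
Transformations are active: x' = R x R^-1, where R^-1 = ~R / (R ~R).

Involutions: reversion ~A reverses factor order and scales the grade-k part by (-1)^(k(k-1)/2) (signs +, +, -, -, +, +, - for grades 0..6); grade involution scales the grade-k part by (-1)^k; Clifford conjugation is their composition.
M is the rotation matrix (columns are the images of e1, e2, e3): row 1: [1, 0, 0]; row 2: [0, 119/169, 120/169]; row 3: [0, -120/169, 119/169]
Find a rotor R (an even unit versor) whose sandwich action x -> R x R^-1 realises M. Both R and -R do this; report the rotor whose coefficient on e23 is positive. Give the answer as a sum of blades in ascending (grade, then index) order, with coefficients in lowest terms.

Method: write R = a + b12*e12 + b13*e13 + b23*e23 with a^2 + b12^2 + b13^2 + b23^2 = 1 (so R^-1 = ~R). Expanding the columns R e_j ~R gives tr M = 4a^2 - 1 and, from the antisymmetric part, M21 - M12 = -4a*b12, M13 - M31 = 4a*b13, M32 - M23 = -4a*b23.
Here tr M = 407/169, so a^2 = (1 + tr M)/4 = 144/169 and a = ±12/13. Taking a = 12/13: M21 - M12 = 0, M13 - M31 = 0, M32 - M23 = -240/169, giving b12 = 0, b13 = 0, b23 = 5/13, i.e. R = 12/13 + 5/13*e23.
Its e23 coefficient is already positive.
Answer: 12/13 + 5/13*e23. Why the constraint matters: R and -R act identically through the sandwich — M has trace 407/169 either way — so only the sign condition on e23 picks one of the two preimages.


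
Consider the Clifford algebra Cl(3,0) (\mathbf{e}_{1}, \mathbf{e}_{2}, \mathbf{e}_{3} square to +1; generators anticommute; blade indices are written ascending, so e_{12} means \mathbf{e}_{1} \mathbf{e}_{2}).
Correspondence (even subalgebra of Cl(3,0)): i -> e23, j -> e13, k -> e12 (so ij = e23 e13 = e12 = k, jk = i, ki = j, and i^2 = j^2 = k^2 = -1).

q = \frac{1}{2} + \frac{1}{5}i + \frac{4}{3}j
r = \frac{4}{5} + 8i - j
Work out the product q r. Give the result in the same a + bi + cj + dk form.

In blades: q = \frac{1}{2} + \frac{4}{3} e_{13} + \frac{1}{5} e_{23}, r = \frac{4}{5} - e_{13} + 8 e_{23}.
Distribute q over r term by term (generator squares from the signature, products reordered to ascending indices): (\frac{1}{2})*r = \frac{2}{5} - \frac{1}{2} e_{13} + 4 e_{23}; (\frac{4}{3} e_{13})*r = \frac{4}{3} - \frac{32}{3} e_{12} + \frac{16}{15} e_{13}; (\frac{1}{5} e_{23})*r = -\frac{8}{5} - \frac{1}{5} e_{12} + \frac{4}{25} e_{23}.
Sum: \frac{2}{15} - \frac{163}{15} e_{12} + \frac{17}{30} e_{13} + \frac{104}{25} e_{23}; translating back through the correspondence:
Answer: \frac{2}{15} + \frac{104}{25}i + \frac{17}{30}j - \frac{163}{15}k


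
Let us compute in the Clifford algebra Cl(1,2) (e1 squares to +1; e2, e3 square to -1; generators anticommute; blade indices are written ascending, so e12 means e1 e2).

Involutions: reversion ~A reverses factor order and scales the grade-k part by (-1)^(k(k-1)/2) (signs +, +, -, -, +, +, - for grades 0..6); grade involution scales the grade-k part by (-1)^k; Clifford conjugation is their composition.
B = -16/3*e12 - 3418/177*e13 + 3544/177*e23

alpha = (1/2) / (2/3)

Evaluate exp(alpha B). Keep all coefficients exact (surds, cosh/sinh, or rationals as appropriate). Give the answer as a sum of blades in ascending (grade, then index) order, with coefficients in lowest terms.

B^2 term by term: the squares give (-16/3)^2*(e12)^2 + (-3418/177)^2*(e13)^2 + (3544/177)^2*(e23)^2 = 256/9*(+1) + 11682724/31329*(+1) + 12559936/31329*(-1) = 4/9 (each basis 2-blade squares to minus the product of its generators' squares); cross terms between blades sharing an index anticommute and cancel. So B^2 = 4/9.
B^2 = 4/9 — hyperbolic case — the even/odd split gives cosh and sinh: l = 2/3, alpha*l = 1/2, so exp(alpha B) = cosh(1/2) + (sinh(1/2)/(2/3))*B = cosh(1/2) + (3*sinh(1/2)/2)*B.
Answer: cosh(1/2) - 8*sinh(1/2)*e12 - 1709*sinh(1/2)/59*e13 + 1772*sinh(1/2)/59*e23


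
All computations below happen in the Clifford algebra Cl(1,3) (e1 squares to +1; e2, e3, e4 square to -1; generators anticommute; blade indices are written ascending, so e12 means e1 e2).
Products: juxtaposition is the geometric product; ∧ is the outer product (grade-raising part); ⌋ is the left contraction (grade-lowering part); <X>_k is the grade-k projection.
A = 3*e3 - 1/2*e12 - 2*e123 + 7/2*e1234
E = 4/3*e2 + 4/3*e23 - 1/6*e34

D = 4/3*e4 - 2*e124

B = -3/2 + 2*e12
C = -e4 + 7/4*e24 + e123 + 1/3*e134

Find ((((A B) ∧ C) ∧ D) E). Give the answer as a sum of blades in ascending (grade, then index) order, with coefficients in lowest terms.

step 1: -1 - 17/2*e3 + 3/4*e12 + 7*e34 + 9*e123 - 21/4*e1234
step 2: e4 - 7/4*e24 + 17/2*e34 - e123 - 3/4*e124 - 1/3*e134 + 119/8*e234 - 9*e1234
step 3: -4/3*e1234
step 4: -2/9*e12 + 16/9*e14 + 16/9*e134
Answer: -2/9*e12 + 16/9*e14 + 16/9*e134
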